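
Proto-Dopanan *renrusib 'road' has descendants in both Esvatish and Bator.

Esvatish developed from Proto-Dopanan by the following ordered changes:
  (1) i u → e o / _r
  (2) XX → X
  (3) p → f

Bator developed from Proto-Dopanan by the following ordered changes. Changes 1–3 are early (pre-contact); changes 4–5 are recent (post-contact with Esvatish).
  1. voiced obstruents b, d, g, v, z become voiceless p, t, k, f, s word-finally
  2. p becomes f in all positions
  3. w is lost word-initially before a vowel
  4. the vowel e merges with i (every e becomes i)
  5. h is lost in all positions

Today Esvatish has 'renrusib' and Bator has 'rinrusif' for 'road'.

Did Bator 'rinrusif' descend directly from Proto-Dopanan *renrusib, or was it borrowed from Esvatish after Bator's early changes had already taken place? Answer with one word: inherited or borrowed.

If inherited, *renrusib would pass through all of Bator's changes:
Bator: start from *renrusib.
  rule 1 (final devoicing): renrusib → renrusip
  rule 2 (unconditioned shift): renrusip → renrusif
  rule 3: no change — renrusif
  rule 4 (vowel merger): renrusif → rinrusif
  rule 5: no change — rinrusif
  ⇒ Bator rinrusif
If borrowed from Esvatish 'renrusib' after the early changes, it would undergo only the recent ones:
  rule 4 (vowel merger): renrusib → rinrusib
  rule 5 (h-loss): no change (rinrusib)
  ⇒ as a loan: rinrusib
Bator 'rinrusif' matches the inherited outcome exactly, so it is an inherited cognate, not a loan.

inherited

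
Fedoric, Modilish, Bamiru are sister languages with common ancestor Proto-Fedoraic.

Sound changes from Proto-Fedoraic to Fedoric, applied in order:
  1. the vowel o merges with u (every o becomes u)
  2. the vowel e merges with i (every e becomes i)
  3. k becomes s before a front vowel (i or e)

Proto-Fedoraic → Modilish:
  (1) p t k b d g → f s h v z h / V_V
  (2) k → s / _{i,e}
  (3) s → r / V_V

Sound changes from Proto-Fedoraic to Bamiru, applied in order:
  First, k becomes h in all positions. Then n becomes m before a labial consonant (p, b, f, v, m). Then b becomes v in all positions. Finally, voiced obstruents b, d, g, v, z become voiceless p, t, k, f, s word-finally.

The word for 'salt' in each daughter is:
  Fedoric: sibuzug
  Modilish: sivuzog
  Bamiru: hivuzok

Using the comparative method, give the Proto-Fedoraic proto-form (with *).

Position 6: Fedoric has u, Modilish has o, Bamiru has o. Modilish preserves o here (none of its changes turn any other segment into o), so the proto-segment is *o.
Position 3: Fedoric has b, Modilish has v, Bamiru has v. Fedoric preserves b here (none of its changes turn any other segment into b), so the proto-segment is *b.
Continuing position by position gives *kibuzog; check it forward:
Fedoric: *kibuzog
  kibuzog → kibuzug   [vowel merger]
  kibuzug (rule 2 does not apply)
  kibuzug → sibuzug   [palatalisation]
  giving Fedoric sibuzug.
Modilish: start from *kibuzog.
  rule 1 (intervocalic lenition): kibuzog → kivuzog
  rule 2 (palatalisation): kivuzog → sivuzog
  rule 3: no change — sivuzog
  ⇒ Modilish sivuzog
Bamiru: start from *kibuzog.
  rule 1 (unconditioned shift): kibuzog → hibuzog
  rule 2: no change — hibuzog
  rule 3 (unconditioned shift): hibuzog → hivuzog
  rule 4 (final devoicing): hivuzog → hivuzok
  ⇒ Bamiru hivuzok
*kibuzog is the unique common source.

*kibuzog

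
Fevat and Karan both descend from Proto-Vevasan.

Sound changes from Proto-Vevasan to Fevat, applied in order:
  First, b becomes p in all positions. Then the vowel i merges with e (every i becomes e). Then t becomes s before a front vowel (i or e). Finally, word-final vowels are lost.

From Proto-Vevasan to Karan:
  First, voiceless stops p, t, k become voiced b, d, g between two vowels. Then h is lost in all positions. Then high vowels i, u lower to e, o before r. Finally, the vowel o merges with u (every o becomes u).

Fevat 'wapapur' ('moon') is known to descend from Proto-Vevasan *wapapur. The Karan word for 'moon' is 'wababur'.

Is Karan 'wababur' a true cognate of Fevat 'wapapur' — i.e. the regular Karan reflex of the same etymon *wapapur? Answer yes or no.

yes

Derive the expected Karan reflex of *wapapur:
Karan: *wapapur > wababur > wababor > wababur  (by intervocalic voicing, pre-rhotic lowering, vowel merger)
Karan 'wababur' matches the regular reflex exactly, so the pair is cognate.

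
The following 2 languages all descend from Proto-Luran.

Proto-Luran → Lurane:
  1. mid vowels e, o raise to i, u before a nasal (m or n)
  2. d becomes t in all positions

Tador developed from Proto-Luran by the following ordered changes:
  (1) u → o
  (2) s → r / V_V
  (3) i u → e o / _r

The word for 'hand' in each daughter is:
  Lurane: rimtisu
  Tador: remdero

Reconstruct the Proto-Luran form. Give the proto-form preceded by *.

Position 2: Lurane has i, Tador has e. Taking the neighbouring segments as reconstructed: Lurane i could go back to *e or *i; Tador e can only go back to *e — the one source consistent with every daughter is *e.
Position 7: Lurane has u, Tador has o. Taking the neighbouring segments as reconstructed: Lurane u can only go back to *u; Tador o could go back to *o or *u — the one source consistent with every daughter is *u.
This points to *remdisu. Verify forward in each daughter:
Lurane: *remdisu > rimdisu > rimtisu  (by pre-nasal raising, unconditioned shift)
Tador: start from *remdisu.
  rule 1 (vowel merger): remdisu → remdiso
  rule 2 (rhotacism): remdiso → remdiro
  rule 3 (pre-rhotic lowering): remdiro → remdero
  ⇒ Tador remdero
Only *remdisu yields all of Lurane rimtisu, Tador remdero.

*remdisu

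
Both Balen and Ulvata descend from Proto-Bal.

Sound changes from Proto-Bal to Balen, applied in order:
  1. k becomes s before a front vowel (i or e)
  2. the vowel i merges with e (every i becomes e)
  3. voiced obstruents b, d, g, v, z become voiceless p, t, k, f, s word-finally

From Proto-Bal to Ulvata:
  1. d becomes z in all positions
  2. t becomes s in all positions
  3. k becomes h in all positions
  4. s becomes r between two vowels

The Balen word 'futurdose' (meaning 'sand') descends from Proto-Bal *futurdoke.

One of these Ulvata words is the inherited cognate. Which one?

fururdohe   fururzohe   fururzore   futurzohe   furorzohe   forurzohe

fururzohe

Ulvata: start from *futurdoke.
  rule 1 (unconditioned shift): futurdoke → futurzoke
  rule 2 (unconditioned shift): futurzoke → fusurzoke
  rule 3 (unconditioned shift): fusurzoke → fusurzohe
  rule 4 (rhotacism): fusurzohe → fururzohe
  ⇒ Ulvata fururzohe
Only 'fururzohe' matches the regular Ulvata development of *futurdoke.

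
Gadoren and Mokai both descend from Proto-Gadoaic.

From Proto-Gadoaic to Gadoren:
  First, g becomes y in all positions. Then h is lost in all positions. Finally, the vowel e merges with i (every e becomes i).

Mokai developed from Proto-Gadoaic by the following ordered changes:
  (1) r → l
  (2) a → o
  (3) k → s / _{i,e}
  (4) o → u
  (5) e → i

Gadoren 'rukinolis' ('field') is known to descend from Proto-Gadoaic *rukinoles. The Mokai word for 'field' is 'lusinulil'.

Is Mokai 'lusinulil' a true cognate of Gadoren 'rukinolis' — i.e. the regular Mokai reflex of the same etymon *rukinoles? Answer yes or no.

Derive the expected Mokai reflex of *rukinoles:
Mokai: *rukinoles
  rukinoles → lukinoles   [unconditioned shift]
  lukinoles (rule 2 does not apply)
  lukinoles → lusinoles   [palatalisation]
  lusinoles → lusinules   [vowel merger]
  lusinules → lusinulis   [vowel merger]
  giving Mokai lusinulis.
The regular Mokai reflex would be 'lusinulis', but the attested form is 'lusinulil'. The correspondence is irregular, so they are not cognates (the Mokai form has a different source).

no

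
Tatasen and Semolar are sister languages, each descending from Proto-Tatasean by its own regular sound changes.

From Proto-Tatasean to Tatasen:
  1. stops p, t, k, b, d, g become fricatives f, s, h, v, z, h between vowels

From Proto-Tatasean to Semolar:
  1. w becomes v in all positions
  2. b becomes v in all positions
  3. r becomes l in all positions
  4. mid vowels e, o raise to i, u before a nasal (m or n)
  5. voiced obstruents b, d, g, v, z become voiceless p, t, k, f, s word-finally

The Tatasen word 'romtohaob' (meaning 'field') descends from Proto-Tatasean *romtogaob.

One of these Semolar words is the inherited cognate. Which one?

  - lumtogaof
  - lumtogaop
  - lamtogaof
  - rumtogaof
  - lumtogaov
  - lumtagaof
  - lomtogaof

lumtogaof

Semolar: *romtogaob > romtogaov > lomtogaov > lumtogaov > lumtogaof  (by unconditioned shift, unconditioned shift, pre-nasal raising, final devoicing)
Among the options, 'lumtogaof' alone shows every Semolar change applied in order.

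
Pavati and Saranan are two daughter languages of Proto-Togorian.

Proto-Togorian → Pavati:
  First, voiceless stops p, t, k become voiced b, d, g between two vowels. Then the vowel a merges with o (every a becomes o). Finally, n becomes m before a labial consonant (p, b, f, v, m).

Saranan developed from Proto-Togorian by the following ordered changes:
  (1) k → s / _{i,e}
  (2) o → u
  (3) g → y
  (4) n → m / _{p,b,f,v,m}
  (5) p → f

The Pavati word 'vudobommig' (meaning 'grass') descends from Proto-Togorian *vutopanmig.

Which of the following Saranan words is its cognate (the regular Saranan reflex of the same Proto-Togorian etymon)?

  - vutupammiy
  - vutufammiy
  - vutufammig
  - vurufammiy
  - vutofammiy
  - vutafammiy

Saranan: *vutopanmig
  vutopanmig (rule 1 does not apply)
  vutopanmig → vutupanmig   [vowel merger]
  vutupanmig → vutupanmiy   [unconditioned shift]
  vutupanmiy → vutupammiy   [nasal place assimilation]
  vutupammiy → vutufammiy   [unconditioned shift]
  giving Saranan vutufammiy.
Only 'vutufammiy' matches the regular Saranan development of *vutopanmig.

vutufammiy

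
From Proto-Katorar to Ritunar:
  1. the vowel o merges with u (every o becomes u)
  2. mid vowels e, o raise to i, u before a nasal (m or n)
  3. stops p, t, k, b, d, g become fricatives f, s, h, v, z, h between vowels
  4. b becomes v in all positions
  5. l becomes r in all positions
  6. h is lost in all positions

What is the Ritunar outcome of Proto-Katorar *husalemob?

usarimuv

Ritunar: *husalemob
  husalemob → husalemub   [vowel merger]
  husalemub → husalimub   [pre-nasal raising]
  husalimub (rule 3 does not apply)
  husalimub → husalimuv   [unconditioned shift]
  husalimuv → husarimuv   [unconditioned shift]
  husarimuv → usarimuv   [h-loss]
  giving Ritunar usarimuv.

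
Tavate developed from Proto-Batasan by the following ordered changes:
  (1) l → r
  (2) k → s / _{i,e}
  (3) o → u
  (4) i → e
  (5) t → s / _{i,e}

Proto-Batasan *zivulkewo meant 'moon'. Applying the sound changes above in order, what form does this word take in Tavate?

Tavate: *zivulkewo
  zivulkewo → zivurkewo   [unconditioned shift]
  zivurkewo → zivursewo   [palatalisation]
  zivursewo → zivursewu   [vowel merger]
  zivursewu → zevursewu   [vowel merger]
  zevursewu (rule 5 does not apply)
  giving Tavate zevursewu.

zevursewu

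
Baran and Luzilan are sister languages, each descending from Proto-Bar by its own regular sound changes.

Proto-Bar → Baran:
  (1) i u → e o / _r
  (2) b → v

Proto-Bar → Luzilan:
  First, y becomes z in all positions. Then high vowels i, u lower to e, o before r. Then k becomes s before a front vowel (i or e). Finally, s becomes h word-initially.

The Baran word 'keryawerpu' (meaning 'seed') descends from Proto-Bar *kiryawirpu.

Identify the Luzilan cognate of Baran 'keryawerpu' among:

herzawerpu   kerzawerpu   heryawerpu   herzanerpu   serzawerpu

Luzilan: *kiryawirpu > kirzawirpu > kerzawerpu > serzawerpu > herzawerpu  (by unconditioned shift, pre-rhotic lowering, palatalisation, debuccalisation)

herzawerpu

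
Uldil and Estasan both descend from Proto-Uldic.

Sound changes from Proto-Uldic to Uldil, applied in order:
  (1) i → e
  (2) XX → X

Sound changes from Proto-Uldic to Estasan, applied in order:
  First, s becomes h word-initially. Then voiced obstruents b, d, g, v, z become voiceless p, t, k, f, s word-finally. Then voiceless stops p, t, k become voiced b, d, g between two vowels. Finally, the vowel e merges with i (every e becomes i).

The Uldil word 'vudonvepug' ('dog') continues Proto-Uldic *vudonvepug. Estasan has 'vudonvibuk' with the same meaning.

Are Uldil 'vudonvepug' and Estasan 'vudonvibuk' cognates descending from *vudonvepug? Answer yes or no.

yes

Derive the expected Estasan reflex of *vudonvepug:
Estasan: start from *vudonvepug.
  rule 1: no change — vudonvepug
  rule 2 (final devoicing): vudonvepug → vudonvepuk
  rule 3 (intervocalic voicing): vudonvepuk → vudonvebuk
  rule 4 (vowel merger): vudonvebuk → vudonvibuk
  ⇒ Estasan vudonvibuk
Estasan 'vudonvibuk' matches the regular reflex exactly, so the pair is cognate.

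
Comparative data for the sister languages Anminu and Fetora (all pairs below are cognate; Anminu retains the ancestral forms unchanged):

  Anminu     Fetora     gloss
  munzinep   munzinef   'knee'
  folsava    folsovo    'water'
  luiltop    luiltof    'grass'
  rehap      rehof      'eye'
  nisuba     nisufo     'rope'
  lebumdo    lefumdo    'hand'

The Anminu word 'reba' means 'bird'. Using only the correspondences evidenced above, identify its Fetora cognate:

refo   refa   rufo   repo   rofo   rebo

refo

nisuba ~ nisufo — Anminu b corresponds to Fetora f between vowels (before a back vowel).
folsava ~ folsovo, nisuba ~ nisufo — Anminu a corresponds to Fetora o word-finally.
Applying these to Anminu 'reba':
  reba → refa   (b→f between vowels (before a back vowel))
  refa → refo   (a→o word-finally)
So the Fetora cognate is 'refo'.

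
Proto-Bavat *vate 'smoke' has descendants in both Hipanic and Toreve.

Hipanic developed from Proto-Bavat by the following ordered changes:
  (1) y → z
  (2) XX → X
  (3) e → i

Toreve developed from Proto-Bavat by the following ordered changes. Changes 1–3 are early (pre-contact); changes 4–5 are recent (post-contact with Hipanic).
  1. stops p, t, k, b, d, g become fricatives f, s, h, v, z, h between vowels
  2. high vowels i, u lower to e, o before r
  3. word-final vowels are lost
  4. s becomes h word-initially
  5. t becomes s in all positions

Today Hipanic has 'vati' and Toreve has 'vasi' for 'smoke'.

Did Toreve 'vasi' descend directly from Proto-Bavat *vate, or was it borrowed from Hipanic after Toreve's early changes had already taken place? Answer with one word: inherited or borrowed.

If inherited, *vate would pass through all of Toreve's changes:
Toreve: *vate
  vate → vase   [intervocalic lenition]
  vase (rule 2 does not apply)
  vase → vas   [apocope]
  vas (rule 4 does not apply)
  vas (rule 5 does not apply)
  giving Toreve vas.
If borrowed from Hipanic 'vati' after the early changes, it would undergo only the recent ones:
  rule 4 (debuccalisation): no change (vati)
  rule 5 (unconditioned shift): vati → vasi
  ⇒ as a loan: vasi
Toreve 'vasi' matches the loan outcome 'vasi', not the inherited 'vas' — it skipped the early Toreve changes, so it was borrowed from Hipanic.

borrowed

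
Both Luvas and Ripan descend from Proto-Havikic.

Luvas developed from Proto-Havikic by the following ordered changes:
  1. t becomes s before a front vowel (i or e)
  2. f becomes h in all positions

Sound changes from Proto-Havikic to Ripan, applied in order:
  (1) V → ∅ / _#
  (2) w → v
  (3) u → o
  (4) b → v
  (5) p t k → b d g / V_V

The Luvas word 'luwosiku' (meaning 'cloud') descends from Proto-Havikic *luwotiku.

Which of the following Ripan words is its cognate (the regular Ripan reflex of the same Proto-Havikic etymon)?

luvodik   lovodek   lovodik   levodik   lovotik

Ripan: *luwotiku > luwotik > luvotik > lovotik > lovodik  (by apocope, unconditioned shift, vowel merger, intervocalic voicing)
The other candidates each miss or misapply at least one Ripan change.

lovodik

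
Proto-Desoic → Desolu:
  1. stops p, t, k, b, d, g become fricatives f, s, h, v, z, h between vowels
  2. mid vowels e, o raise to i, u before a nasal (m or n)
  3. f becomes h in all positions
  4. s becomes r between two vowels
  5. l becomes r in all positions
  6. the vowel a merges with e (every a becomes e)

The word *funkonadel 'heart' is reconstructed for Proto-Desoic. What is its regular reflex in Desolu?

hunkunezer

Desolu: *funkonadel
  funkonadel → funkonazel   [intervocalic lenition]
  funkonazel → funkunazel   [pre-nasal raising]
  funkunazel → hunkunazel   [unconditioned shift]
  hunkunazel (rule 4 does not apply)
  hunkunazel → hunkunazer   [unconditioned shift]
  hunkunazer → hunkunezer   [vowel merger]
  giving Desolu hunkunezer.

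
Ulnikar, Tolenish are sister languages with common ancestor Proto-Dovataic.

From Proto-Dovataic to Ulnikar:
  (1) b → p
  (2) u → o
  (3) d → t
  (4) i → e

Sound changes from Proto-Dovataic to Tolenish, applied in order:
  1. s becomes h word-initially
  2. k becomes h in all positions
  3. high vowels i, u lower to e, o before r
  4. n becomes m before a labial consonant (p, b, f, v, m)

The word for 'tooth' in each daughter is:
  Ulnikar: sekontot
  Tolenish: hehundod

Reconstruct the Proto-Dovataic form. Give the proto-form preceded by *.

*sekundod

Position 8: Ulnikar has t, Tolenish has d. Tolenish preserves d here (none of its changes turn any other segment into d), so the proto-segment is *d.
Position 3: Ulnikar has k, Tolenish has h. Ulnikar preserves k here (none of its changes turn any other segment into k), so the proto-segment is *k.
Verify the candidate proto-form against each daughter:
Ulnikar: start from *sekundod.
  rule 1: no change — sekundod
  rule 2 (vowel merger): sekundod → sekondod
  rule 3 (unconditioned shift): sekondod → sekontot
  rule 4: no change — sekontot
  ⇒ Ulnikar sekontot
Tolenish: *sekundod
  sekundod → hekundod   [debuccalisation]
  hekundod → hehundod   [unconditioned shift]
  hehundod (rule 3 does not apply)
  hehundod (rule 4 does not apply)
  giving Tolenish hehundod.
No other proto-form is consistent with every reflex, so the reconstruction is *sekundod.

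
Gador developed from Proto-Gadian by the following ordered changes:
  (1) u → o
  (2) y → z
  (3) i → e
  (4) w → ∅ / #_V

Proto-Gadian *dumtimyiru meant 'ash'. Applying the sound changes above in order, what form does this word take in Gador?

domtemzero

Gador: *dumtimyiru > domtimyiro > domtimziro > domtemzero  (by vowel merger, unconditioned shift, vowel merger)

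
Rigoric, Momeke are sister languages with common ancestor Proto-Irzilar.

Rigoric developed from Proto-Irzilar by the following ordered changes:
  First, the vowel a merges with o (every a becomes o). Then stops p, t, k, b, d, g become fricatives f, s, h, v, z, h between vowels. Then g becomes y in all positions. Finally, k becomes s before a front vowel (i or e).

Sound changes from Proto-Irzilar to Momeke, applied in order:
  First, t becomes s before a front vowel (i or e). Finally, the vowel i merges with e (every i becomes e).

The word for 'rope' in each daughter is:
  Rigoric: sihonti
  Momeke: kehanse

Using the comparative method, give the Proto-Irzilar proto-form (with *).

Position 6: Rigoric has t, Momeke has s. Rigoric preserves t here (none of its changes turn any other segment into t), so the proto-segment is *t.
Position 1: Rigoric has s, Momeke has k. Momeke preserves k here (none of its changes turn any other segment into k), so the proto-segment is *k.
Position 4: Rigoric has o, Momeke has a. Momeke preserves a here (none of its changes turn any other segment into a), so the proto-segment is *a.
Continuing position by position gives *kihanti; check it forward:
Rigoric: start from *kihanti.
  rule 1 (vowel merger): kihanti → kihonti
  rule 2: no change — kihonti
  rule 3: no change — kihonti
  rule 4 (palatalisation): kihonti → sihonti
  ⇒ Rigoric sihonti
Momeke: *kihanti
  kihanti → kihansi   [palatalisation]
  kihansi → kehanse   [vowel merger]
  giving Momeke kehanse.
No other proto-form is consistent with every reflex, so the reconstruction is *kihanti.

*kihanti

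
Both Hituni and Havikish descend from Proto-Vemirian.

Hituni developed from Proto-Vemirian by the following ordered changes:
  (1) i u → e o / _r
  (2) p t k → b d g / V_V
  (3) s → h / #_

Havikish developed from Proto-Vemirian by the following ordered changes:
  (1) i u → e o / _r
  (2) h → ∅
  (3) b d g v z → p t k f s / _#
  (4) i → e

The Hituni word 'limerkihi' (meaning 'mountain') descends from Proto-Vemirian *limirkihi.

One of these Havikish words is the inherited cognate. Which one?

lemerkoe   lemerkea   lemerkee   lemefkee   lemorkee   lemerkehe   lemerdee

lemerkee

Havikish: *limirkihi
  limirkihi → limerkihi   [pre-rhotic lowering]
  limerkihi → limerkii   [h-loss]
  limerkii (rule 3 does not apply)
  limerkii → lemerkee   [vowel merger]
  giving Havikish lemerkee.
The other candidates each miss or misapply at least one Havikish change.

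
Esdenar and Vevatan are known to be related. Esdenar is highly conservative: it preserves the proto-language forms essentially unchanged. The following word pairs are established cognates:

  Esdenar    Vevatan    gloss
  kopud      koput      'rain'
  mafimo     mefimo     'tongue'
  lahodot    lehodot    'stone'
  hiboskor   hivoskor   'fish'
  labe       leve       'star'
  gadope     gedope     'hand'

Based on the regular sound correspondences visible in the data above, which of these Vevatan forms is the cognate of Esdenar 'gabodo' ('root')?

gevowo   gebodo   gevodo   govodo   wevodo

labe ~ leve — Esdenar a corresponds to Vevatan e after a consonant, before a labial obstruent.
hiboskor ~ hivoskor — Esdenar b corresponds to Vevatan v between vowels (before a back vowel).
Applying these to Esdenar 'gabodo':
  gabodo → gebodo   (a→e after a consonant, before a labial obstruent)
  gebodo → gevodo   (b→v between vowels (before a back vowel))
So the Vevatan cognate is 'gevodo'.

gevodo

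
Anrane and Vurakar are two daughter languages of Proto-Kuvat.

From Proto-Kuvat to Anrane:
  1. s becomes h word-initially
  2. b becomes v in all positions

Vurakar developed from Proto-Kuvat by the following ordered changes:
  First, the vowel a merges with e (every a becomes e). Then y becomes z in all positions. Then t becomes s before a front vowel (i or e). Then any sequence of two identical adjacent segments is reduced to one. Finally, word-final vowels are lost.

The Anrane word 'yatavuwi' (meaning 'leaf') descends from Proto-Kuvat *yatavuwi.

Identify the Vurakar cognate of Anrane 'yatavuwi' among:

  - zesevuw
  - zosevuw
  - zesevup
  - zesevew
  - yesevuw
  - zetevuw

Vurakar: start from *yatavuwi.
  rule 1 (vowel merger): yatavuwi → yetevuwi
  rule 2 (unconditioned shift): yetevuwi → zetevuwi
  rule 3 (palatalisation): zetevuwi → zesevuwi
  rule 4: no change — zesevuwi
  rule 5 (apocope): zesevuwi → zesevuw
  ⇒ Vurakar zesevuw

zesevuw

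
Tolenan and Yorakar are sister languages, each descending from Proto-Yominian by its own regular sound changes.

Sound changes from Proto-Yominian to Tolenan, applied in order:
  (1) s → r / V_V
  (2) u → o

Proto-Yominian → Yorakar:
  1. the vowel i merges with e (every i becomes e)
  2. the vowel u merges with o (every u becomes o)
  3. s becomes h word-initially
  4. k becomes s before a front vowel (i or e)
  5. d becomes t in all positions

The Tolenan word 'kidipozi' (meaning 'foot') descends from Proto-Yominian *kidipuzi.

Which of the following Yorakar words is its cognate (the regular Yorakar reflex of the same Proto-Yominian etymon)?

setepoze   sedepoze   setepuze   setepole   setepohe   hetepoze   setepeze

Yorakar: start from *kidipuzi.
  rule 1 (vowel merger): kidipuzi → kedepuze
  rule 2 (vowel merger): kedepuze → kedepoze
  rule 3: no change — kedepoze
  rule 4 (palatalisation): kedepoze → sedepoze
  rule 5 (unconditioned shift): sedepoze → setepoze
  ⇒ Yorakar setepoze
The other candidates each miss or misapply at least one Yorakar change.

setepoze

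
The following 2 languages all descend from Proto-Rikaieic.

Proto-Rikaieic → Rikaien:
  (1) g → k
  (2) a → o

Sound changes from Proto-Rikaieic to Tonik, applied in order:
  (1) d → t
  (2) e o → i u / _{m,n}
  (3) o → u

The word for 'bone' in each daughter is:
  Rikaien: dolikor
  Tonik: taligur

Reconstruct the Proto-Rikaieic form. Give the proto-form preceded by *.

*daligor

Position 2: Rikaien has o, Tonik has a. Tonik preserves a here (none of its changes turn any other segment into a), so the proto-segment is *a.
Position 1: Rikaien has d, Tonik has t. Rikaien preserves d here (none of its changes turn any other segment into d), so the proto-segment is *d.
Position 5: Rikaien has k, Tonik has g. Tonik preserves g here (none of its changes turn any other segment into g), so the proto-segment is *g.
Continuing position by position gives *daligor; check it forward:
Rikaien: start from *daligor.
  rule 1 (unconditioned shift): daligor → dalikor
  rule 2 (vowel merger): dalikor → dolikor
  ⇒ Rikaien dolikor
Tonik: start from *daligor.
  rule 1 (unconditioned shift): daligor → taligor
  rule 2: no change — taligor
  rule 3 (vowel merger): taligor → taligur
  ⇒ Tonik taligur
*daligor is the unique common source.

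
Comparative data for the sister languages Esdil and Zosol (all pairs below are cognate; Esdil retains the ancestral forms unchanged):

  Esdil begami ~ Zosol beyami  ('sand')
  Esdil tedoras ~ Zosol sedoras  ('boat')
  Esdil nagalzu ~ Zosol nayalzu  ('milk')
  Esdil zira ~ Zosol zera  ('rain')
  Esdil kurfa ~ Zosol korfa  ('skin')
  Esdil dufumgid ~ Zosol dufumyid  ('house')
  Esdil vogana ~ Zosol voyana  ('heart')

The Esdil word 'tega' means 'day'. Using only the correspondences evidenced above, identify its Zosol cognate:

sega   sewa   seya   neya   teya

tedoras ~ sedoras — Esdil t corresponds to Zosol s word-initially before a front vowel.
begami ~ beyami, nagalzu ~ nayalzu — Esdil g corresponds to Zosol y between vowels (before a back vowel).
Applying these to Esdil 'tega':
  tega → sega   (t→s word-initially before a front vowel)
  sega → seya   (g→y between vowels (before a back vowel))
So the Zosol cognate is 'seya'.

seya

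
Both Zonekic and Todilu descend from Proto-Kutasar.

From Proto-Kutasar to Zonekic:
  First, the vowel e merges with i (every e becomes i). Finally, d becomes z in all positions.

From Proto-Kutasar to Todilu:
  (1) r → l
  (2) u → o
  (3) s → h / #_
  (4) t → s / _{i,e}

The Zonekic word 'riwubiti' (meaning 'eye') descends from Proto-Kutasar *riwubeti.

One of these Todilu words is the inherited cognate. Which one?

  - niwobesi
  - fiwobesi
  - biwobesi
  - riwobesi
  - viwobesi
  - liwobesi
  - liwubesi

liwobesi

Todilu: *riwubeti > liwubeti > liwobeti > liwobesi  (by unconditioned shift, vowel merger, palatalisation)
The other candidates each miss or misapply at least one Todilu change.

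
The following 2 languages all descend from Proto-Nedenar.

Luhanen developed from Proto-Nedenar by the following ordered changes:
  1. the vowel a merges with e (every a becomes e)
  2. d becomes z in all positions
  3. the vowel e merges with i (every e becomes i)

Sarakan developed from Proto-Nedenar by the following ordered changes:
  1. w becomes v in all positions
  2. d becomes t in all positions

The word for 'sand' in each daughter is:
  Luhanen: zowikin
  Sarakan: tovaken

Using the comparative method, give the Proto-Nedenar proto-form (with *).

*dowaken

Position 3: Luhanen has w, Sarakan has v. Luhanen preserves w here (none of its changes turn any other segment into w), so the proto-segment is *w.
Position 6: Luhanen has i, Sarakan has e. Sarakan preserves e here (none of its changes turn any other segment into e), so the proto-segment is *e.
This points to *dowaken. Verify forward in each daughter:
Luhanen: start from *dowaken.
  rule 1 (vowel merger): dowaken → doweken
  rule 2 (unconditioned shift): doweken → zoweken
  rule 3 (vowel merger): zoweken → zowikin
  ⇒ Luhanen zowikin
Sarakan: start from *dowaken.
  rule 1 (unconditioned shift): dowaken → dovaken
  rule 2 (unconditioned shift): dovaken → tovaken
  ⇒ Sarakan tovaken
Only *dowaken yields all of Luhanen zowikin, Sarakan tovaken.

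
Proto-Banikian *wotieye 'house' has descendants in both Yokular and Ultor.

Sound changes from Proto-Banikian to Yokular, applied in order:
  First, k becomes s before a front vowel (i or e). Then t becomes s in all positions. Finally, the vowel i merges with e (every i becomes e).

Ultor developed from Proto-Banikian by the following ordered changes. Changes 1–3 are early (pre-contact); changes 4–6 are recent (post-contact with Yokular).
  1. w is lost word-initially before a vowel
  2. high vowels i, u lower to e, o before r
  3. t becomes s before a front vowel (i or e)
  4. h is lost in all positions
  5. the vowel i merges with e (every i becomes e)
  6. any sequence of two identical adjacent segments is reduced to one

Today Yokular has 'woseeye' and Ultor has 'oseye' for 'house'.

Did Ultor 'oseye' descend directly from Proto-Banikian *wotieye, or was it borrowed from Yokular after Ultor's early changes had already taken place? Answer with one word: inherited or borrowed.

inherited

If inherited, *wotieye would pass through all of Ultor's changes:
Ultor: start from *wotieye.
  rule 1 (glide loss): wotieye → otieye
  rule 2: no change — otieye
  rule 3 (palatalisation): otieye → osieye
  rule 4: no change — osieye
  rule 5 (vowel merger): osieye → oseeye
  rule 6 (degemination): oseeye → oseye
  ⇒ Ultor oseye
If borrowed from Yokular 'woseeye' after the early changes, it would undergo only the recent ones:
  rule 4 (h-loss): no change (woseeye)
  rule 5 (vowel merger): no change (woseeye)
  rule 6 (degemination): woseeye → woseye
  ⇒ as a loan: woseye
Ultor 'oseye' matches the inherited outcome exactly, so it is an inherited cognate, not a loan.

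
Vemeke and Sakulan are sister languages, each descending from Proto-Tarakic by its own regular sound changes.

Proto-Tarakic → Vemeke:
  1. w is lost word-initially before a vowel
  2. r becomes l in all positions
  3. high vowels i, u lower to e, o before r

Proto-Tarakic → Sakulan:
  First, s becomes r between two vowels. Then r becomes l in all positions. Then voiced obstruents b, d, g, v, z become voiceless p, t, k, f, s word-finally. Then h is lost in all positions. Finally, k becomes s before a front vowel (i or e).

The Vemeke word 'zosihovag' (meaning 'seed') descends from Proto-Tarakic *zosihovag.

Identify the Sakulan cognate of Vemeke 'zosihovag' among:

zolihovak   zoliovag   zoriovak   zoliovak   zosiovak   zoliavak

Sakulan: *zosihovag > zorihovag > zolihovag > zolihovak > zoliovak  (by rhotacism, unconditioned shift, final devoicing, h-loss)
Only 'zoliovak' matches the regular Sakulan development of *zosihovag.

zoliovak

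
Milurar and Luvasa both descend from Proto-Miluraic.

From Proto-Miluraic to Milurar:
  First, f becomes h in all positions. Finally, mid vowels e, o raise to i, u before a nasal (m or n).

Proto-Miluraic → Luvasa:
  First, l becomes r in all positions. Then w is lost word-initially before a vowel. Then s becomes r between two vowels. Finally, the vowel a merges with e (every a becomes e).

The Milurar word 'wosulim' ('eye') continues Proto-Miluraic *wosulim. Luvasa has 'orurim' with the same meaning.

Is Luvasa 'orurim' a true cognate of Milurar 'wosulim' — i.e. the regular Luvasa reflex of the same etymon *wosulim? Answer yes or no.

yes

Derive the expected Luvasa reflex of *wosulim:
Luvasa: start from *wosulim.
  rule 1 (unconditioned shift): wosulim → wosurim
  rule 2 (glide loss): wosurim → osurim
  rule 3 (rhotacism): osurim → orurim
  rule 4: no change — orurim
  ⇒ Luvasa orurim
Luvasa 'orurim' matches the regular reflex exactly, so the pair is cognate.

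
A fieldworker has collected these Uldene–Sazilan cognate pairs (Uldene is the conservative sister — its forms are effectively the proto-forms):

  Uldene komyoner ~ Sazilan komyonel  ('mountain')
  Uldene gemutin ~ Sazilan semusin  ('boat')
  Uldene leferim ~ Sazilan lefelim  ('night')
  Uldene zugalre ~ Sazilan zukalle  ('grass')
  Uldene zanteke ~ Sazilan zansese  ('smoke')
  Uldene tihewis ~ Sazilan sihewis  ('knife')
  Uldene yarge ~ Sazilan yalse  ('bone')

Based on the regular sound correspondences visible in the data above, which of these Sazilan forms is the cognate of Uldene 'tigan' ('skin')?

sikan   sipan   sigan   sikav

sikan

tihewis ~ sihewis — Uldene t corresponds to Sazilan s word-initially before a front vowel.
zugalre ~ zukalle — Uldene g corresponds to Sazilan k between vowels (before a back vowel).
Applying these to Uldene 'tigan':
  tigan → sigan   (t→s word-initially before a front vowel)
  sigan → sikan   (g→k between vowels (before a back vowel))
So the Sazilan cognate is 'sikan'.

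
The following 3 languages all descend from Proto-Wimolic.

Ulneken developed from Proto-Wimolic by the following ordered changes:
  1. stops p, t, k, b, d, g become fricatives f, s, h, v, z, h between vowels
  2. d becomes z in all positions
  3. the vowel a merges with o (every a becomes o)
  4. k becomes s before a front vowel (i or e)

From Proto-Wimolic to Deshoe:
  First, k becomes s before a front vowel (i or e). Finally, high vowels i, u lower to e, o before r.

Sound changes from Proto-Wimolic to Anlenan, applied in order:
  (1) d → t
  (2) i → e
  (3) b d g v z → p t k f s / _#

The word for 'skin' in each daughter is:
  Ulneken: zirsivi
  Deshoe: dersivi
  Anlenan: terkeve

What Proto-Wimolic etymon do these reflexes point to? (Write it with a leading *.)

Position 1: Ulneken has z, Deshoe has d, Anlenan has t. Deshoe preserves d here (none of its changes turn any other segment into d), so the proto-segment is *d.
Position 4: Ulneken has s, Deshoe has s, Anlenan has k. Taking the neighbouring segments as reconstructed: Ulneken s could go back to *k or *s; Deshoe s could go back to *k or *s; Anlenan k can only go back to *k — the one source consistent with every daughter is *k.
Continuing position by position gives *dirkivi; check it forward:
Ulneken: *dirkivi > zirkivi > zirsivi  (by unconditioned shift, palatalisation)
Deshoe: *dirkivi > dirsivi > dersivi  (by palatalisation, pre-rhotic lowering)
Anlenan: start from *dirkivi.
  rule 1 (unconditioned shift): dirkivi → tirkivi
  rule 2 (vowel merger): tirkivi → terkeve
  rule 3: no change — terkeve
  ⇒ Anlenan terkeve
*dirkivi is the unique common source.

*dirkivi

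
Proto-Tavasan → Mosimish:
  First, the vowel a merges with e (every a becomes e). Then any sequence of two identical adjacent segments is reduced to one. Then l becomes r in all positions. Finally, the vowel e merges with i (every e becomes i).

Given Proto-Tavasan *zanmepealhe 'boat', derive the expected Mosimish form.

zinmipirhi

Mosimish: start from *zanmepealhe.
  rule 1 (vowel merger): zanmepealhe → zenmepeelhe
  rule 2 (degemination): zenmepeelhe → zenmepelhe
  rule 3 (unconditioned shift): zenmepelhe → zenmeperhe
  rule 4 (vowel merger): zenmeperhe → zinmipirhi
  ⇒ Mosimish zinmipirhi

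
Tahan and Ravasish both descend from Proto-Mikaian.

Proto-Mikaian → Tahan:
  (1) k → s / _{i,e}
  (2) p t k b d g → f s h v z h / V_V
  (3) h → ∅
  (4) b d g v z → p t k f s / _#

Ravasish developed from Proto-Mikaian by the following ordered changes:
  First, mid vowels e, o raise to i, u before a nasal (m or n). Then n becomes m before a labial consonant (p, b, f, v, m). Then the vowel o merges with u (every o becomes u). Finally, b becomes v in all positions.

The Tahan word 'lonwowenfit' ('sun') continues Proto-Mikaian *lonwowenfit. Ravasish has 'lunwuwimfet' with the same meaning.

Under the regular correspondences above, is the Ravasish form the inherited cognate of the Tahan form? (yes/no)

no

Derive the expected Ravasish reflex of *lonwowenfit:
Ravasish: *lonwowenfit > lunwowinfit > lunwowimfit > lunwuwimfit  (by pre-nasal raising, nasal place assimilation, vowel merger)
The regular Ravasish reflex would be 'lunwuwimfit', but the attested form is 'lunwuwimfet'. The correspondence is irregular, so they are not cognates (the Ravasish form has a different source).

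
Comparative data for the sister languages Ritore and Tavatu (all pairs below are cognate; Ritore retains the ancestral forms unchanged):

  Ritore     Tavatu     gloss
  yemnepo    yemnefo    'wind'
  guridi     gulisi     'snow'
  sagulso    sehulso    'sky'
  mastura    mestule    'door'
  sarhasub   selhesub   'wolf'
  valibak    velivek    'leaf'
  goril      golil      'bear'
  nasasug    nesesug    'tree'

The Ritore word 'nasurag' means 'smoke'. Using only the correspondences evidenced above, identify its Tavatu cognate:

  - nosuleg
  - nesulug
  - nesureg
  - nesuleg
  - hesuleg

sagulso ~ sehulso, mastura ~ mestule — Ritore a corresponds to Tavatu e after a consonant, before a consonant other than r, m, n, p, b, f, v.
mastura ~ mestule — Ritore r corresponds to Tavatu l between vowels (before a back vowel).
Applying these to Ritore 'nasurag':
  nasurag → nesurag   (a→e after a consonant, before a consonant other than r, m, n, p, b, f, v)
  nesurag → nesulag   (r→l between vowels (before a back vowel))
  nesulag → nesuleg   (a→e after a consonant, before a consonant other than r, m, n, p, b, f, v)
So the Tavatu cognate is 'nesuleg'.

nesuleg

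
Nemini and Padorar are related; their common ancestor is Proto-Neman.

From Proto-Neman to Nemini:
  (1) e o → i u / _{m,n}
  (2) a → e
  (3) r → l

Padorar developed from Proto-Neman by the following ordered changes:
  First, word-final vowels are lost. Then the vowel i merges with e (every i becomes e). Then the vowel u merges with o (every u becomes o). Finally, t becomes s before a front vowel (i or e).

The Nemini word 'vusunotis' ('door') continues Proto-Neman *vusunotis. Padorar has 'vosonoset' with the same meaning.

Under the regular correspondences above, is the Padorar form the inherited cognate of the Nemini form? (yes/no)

Derive the expected Padorar reflex of *vusunotis:
Padorar: *vusunotis
  vusunotis (rule 1 does not apply)
  vusunotis → vusunotes   [vowel merger]
  vusunotes → vosonotes   [vowel merger]
  vosonotes → vosonoses   [palatalisation]
  giving Padorar vosonoses.
The regular Padorar reflex would be 'vosonoses', but the attested form is 'vosonoset'. The correspondence is irregular, so they are not cognates (the Padorar form has a different source).

no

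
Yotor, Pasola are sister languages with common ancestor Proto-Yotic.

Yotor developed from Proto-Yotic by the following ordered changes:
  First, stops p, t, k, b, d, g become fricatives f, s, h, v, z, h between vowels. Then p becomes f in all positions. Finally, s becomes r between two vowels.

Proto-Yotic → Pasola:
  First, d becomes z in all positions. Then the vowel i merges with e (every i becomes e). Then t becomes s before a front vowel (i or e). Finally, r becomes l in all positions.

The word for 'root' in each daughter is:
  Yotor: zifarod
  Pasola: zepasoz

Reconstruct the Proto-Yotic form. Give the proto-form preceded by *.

*zipasod

Position 5: Yotor has r, Pasola has s. Taking the neighbouring segments as reconstructed: Yotor r could go back to *t or *s or *r; Pasola s can only go back to *s — the one source consistent with every daughter is *s.
Position 3: Yotor has f, Pasola has p. Pasola preserves p here (none of its changes turn any other segment into p), so the proto-segment is *p.
This points to *zipasod. Verify forward in each daughter:
Yotor: *zipasod
  zipasod → zifasod   [intervocalic lenition]
  zifasod (rule 2 does not apply)
  zifasod → zifarod   [rhotacism]
  giving Yotor zifarod.
Pasola: *zipasod
  zipasod → zipasoz   [unconditioned shift]
  zipasoz → zepasoz   [vowel merger]
  zepasoz (rule 3 does not apply)
  zepasoz (rule 4 does not apply)
  giving Pasola zepasoz.
Only *zipasod yields all of Yotor zifarod, Pasola zepasoz.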